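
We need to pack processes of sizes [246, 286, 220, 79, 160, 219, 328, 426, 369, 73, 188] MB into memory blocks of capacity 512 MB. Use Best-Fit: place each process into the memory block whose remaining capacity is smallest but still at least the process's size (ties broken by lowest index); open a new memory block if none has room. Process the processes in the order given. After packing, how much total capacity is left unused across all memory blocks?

246 MB → memory block 1 (remaining 266 MB)
286 MB → memory block 2 (remaining 226 MB)
220 MB → memory block 2 (remaining 6 MB)
79 MB → memory block 1 (remaining 187 MB)
160 MB → memory block 1 (remaining 27 MB)
219 MB → memory block 3 (remaining 293 MB)
328 MB → memory block 4 (remaining 184 MB)
426 MB → memory block 5 (remaining 86 MB)
369 MB → memory block 6 (remaining 143 MB)
73 MB → memory block 5 (remaining 13 MB)
188 MB → memory block 3 (remaining 105 MB)
6 memory blocks × 512 MB = 3072 MB; used 2594 MB; unused 478 MB.

478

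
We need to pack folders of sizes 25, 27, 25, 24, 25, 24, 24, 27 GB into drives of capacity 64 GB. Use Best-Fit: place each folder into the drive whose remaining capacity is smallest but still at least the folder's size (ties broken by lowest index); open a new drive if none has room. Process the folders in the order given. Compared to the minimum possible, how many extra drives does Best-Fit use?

Best-Fit: [25,27] [25,24] [25,24] [24,27] → 4 drives.
Total size 201 GB; any packing needs at least ⌈201/64⌉ = 4 drives.
So 4 is already optimal.

0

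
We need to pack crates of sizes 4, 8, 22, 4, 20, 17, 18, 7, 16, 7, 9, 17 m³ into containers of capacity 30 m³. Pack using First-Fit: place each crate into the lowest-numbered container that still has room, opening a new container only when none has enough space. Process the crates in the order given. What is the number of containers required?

7

container 1: place 4 m³, 26 m³ left
container 1: place 8 m³, 18 m³ left
container 2: place 22 m³, 8 m³ left
container 1: place 4 m³, 14 m³ left
container 3: place 20 m³, 10 m³ left
container 4: place 17 m³, 13 m³ left
container 5: place 18 m³, 12 m³ left
container 1: place 7 m³, 7 m³ left
container 6: place 16 m³, 14 m³ left
container 1: place 7 m³, 0 m³ left
container 3: place 9 m³, 1 m³ left
container 7: place 17 m³, 13 m³ left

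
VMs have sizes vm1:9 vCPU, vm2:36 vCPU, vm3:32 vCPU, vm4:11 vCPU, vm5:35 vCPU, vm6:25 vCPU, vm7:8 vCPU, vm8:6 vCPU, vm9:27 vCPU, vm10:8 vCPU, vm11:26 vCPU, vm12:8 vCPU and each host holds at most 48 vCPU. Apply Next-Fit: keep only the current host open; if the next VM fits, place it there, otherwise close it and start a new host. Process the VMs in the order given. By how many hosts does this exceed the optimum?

0

Next-Fit: [9,36] [32,11] [35] [25,8,6] [27,8] [26,8] → 6 hosts.
6 VMs exceed 24 vCPU (half the capacity), and no two of those can share a host, so at least 6 hosts are needed.
So 6 is already optimal.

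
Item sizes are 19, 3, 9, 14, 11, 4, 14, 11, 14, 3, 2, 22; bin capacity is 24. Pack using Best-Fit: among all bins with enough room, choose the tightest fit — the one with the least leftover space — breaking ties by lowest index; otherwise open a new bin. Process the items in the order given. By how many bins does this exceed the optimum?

1

Best-Fit: [19,3,2] [9,14] [11,4,3] [14] [11] [14] [22] → 7 bins.
Total size 126; any packing needs at least ⌈126/24⌉ = 6 bins.
An optimal packing achieves that bound: [22,2] [19,4] [14,9] [14,3,3] [14] [11,11] → 6 bins.
Excess: 7 − 6 = 1.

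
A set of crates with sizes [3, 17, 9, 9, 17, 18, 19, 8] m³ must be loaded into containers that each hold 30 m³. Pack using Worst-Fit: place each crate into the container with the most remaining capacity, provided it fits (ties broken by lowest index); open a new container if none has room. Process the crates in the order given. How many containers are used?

4

3 m³ → container 1 (remaining 27 m³)
17 m³ → container 1 (remaining 10 m³)
9 m³ → container 1 (remaining 1 m³)
9 m³ → container 2 (remaining 21 m³)
17 m³ → container 2 (remaining 4 m³)
18 m³ → container 3 (remaining 12 m³)
19 m³ → container 4 (remaining 11 m³)
8 m³ → container 3 (remaining 4 m³)
Final containers: [3,17,9] [9,17] [18,8] [19].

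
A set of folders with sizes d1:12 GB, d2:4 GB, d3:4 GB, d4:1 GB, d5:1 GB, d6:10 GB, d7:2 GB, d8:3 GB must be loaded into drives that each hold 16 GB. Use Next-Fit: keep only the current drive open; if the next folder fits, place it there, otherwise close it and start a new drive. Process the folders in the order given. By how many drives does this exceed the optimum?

Next-Fit: [12,4] [4,1,1,10] [2,3] → 3 drives.
Total size 37 GB; any packing needs at least ⌈37/16⌉ = 3 drives.
So 3 is already optimal.

0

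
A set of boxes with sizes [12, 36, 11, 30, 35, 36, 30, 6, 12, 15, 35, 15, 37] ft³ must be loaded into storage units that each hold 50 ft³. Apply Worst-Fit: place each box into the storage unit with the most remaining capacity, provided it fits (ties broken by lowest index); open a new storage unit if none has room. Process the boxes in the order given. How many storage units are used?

8

Put 12 ft³ in storage unit 1; 38 ft³ remain.
Put 36 ft³ in storage unit 1; 2 ft³ remain.
Put 11 ft³ in storage unit 2; 39 ft³ remain.
Put 30 ft³ in storage unit 2; 9 ft³ remain.
Put 35 ft³ in storage unit 3; 15 ft³ remain.
Put 36 ft³ in storage unit 4; 14 ft³ remain.
Put 30 ft³ in storage unit 5; 20 ft³ remain.
Put 6 ft³ in storage unit 5; 14 ft³ remain.
Put 12 ft³ in storage unit 3; 3 ft³ remain.
Put 15 ft³ in storage unit 6; 35 ft³ remain.
Put 35 ft³ in storage unit 6; 0 ft³ remain.
Put 15 ft³ in storage unit 7; 35 ft³ remain.
Put 37 ft³ in storage unit 8; 13 ft³ remain.
Final storage units: [12,36] [11,30] [35,12] [36] [30,6] [15,35] [15] [37].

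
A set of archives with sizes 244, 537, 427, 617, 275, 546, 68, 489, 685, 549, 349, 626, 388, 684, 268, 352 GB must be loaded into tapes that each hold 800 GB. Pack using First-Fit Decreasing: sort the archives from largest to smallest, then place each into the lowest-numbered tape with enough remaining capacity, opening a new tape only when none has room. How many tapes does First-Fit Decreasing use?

11 tapes

Sorted descending: 685, 684, 626, 617, 549, 546, 537, 489, 427, 388, 352, 349, 275, 268, 244, 68.
685 GB → tape 1 (remaining 115 GB)
684 GB → tape 2 (remaining 116 GB)
626 GB → tape 3 (remaining 174 GB)
617 GB → tape 4 (remaining 183 GB)
549 GB → tape 5 (remaining 251 GB)
546 GB → tape 6 (remaining 254 GB)
537 GB → tape 7 (remaining 263 GB)
489 GB → tape 8 (remaining 311 GB)
427 GB → tape 9 (remaining 373 GB)
388 GB → tape 10 (remaining 412 GB)
352 GB → tape 9 (remaining 21 GB)
349 GB → tape 10 (remaining 63 GB)
275 GB → tape 8 (remaining 36 GB)
268 GB → tape 11 (remaining 532 GB)
244 GB → tape 5 (remaining 7 GB)
68 GB → tape 1 (remaining 47 GB)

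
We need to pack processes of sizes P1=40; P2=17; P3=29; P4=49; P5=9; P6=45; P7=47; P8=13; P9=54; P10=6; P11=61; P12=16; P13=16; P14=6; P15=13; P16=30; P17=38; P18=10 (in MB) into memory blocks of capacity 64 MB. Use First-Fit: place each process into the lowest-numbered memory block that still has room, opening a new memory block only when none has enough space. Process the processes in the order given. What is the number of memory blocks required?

memory block 1: place P1 (40 MB), 24 MB left
memory block 1: place P2 (17 MB), 7 MB left
memory block 2: place P3 (29 MB), 35 MB left
memory block 3: place P4 (49 MB), 15 MB left
memory block 2: place P5 (9 MB), 26 MB left
memory block 4: place P6 (45 MB), 19 MB left
memory block 5: place P7 (47 MB), 17 MB left
memory block 2: place P8 (13 MB), 13 MB left
memory block 6: place P9 (54 MB), 10 MB left
memory block 1: place P10 (6 MB), 1 MB left
memory block 7: place P11 (61 MB), 3 MB left
memory block 4: place P12 (16 MB), 3 MB left
memory block 5: place P13 (16 MB), 1 MB left
memory block 2: place P14 (6 MB), 7 MB left
memory block 3: place P15 (13 MB), 2 MB left
memory block 8: place P16 (30 MB), 34 MB left
memory block 9: place P17 (38 MB), 26 MB left
memory block 6: place P18 (10 MB), 0 MB left

9 memory blocks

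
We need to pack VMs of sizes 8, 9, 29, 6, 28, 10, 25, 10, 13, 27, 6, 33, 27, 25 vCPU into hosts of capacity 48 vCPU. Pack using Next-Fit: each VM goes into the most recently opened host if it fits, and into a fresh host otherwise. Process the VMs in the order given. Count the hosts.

8 vCPU → host 1 (remaining 40 vCPU)
9 vCPU → host 1 (remaining 31 vCPU)
29 vCPU → host 1 (remaining 2 vCPU)
6 vCPU → host 2 (remaining 42 vCPU)
28 vCPU → host 2 (remaining 14 vCPU)
10 vCPU → host 2 (remaining 4 vCPU)
25 vCPU → host 3 (remaining 23 vCPU)
10 vCPU → host 3 (remaining 13 vCPU)
13 vCPU → host 3 (remaining 0 vCPU)
27 vCPU → host 4 (remaining 21 vCPU)
6 vCPU → host 4 (remaining 15 vCPU)
33 vCPU → host 5 (remaining 15 vCPU)
27 vCPU → host 6 (remaining 21 vCPU)
25 vCPU → host 7 (remaining 23 vCPU)
Final hosts: [8,9,29] [6,28,10] [25,10,13] [27,6] [33] [27] [25].

7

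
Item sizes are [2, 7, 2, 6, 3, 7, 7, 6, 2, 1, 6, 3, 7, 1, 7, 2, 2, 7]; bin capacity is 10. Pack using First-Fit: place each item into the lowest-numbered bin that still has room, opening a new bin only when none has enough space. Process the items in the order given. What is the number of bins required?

9

2 → bin 1 (remaining 8)
7 → bin 1 (remaining 1)
2 → bin 2 (remaining 8)
6 → bin 2 (remaining 2)
3 → bin 3 (remaining 7)
7 → bin 3 (remaining 0)
7 → bin 4 (remaining 3)
6 → bin 5 (remaining 4)
2 → bin 2 (remaining 0)
1 → bin 1 (remaining 0)
6 → bin 6 (remaining 4)
3 → bin 4 (remaining 0)
7 → bin 7 (remaining 3)
1 → bin 5 (remaining 3)
7 → bin 8 (remaining 3)
2 → bin 5 (remaining 1)
2 → bin 6 (remaining 2)
7 → bin 9 (remaining 3)
Final bins: [2,7,1] [2,6,2] [3,7] [7,3] [6,1,2] [6,2] [7] [7] [7].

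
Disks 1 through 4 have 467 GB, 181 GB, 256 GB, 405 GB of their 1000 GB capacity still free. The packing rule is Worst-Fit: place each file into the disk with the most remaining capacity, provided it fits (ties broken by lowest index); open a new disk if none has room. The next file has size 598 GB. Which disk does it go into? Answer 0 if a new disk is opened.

No disk has ≥ 598 GB free, so a new disk is opened.

0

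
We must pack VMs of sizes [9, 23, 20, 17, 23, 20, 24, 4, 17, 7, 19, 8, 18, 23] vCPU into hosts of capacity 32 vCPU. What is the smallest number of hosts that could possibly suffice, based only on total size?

Total size = 9 + 23 + 20 + 17 + 23 + 20 + 24 + 4 + 17 + 7 + 19 + 8 + 18 + 23 = 232 vCPU.
⌈232 / 32⌉ = 8.

8 hosts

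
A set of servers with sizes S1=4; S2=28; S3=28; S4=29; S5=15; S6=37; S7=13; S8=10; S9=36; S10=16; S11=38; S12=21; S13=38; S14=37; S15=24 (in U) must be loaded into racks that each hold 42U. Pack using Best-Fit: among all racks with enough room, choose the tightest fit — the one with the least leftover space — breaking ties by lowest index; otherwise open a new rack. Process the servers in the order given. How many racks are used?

11 racks

Put S1 (4U) in rack 1; 38U remain.
Put S2 (28U) in rack 1; 10U remain.
Put S3 (28U) in rack 2; 14U remain.
Put S4 (29U) in rack 3; 13U remain.
Put S5 (15U) in rack 4; 27U remain.
Put S6 (37U) in rack 5; 5U remain.
Put S7 (13U) in rack 3; 0U remain.
Put S8 (10U) in rack 1; 0U remain.
Put S9 (36U) in rack 6; 6U remain.
Put S10 (16U) in rack 4; 11U remain.
Put S11 (38U) in rack 7; 4U remain.
Put S12 (21U) in rack 8; 21U remain.
Put S13 (38U) in rack 9; 4U remain.
Put S14 (37U) in rack 10; 5U remain.
Put S15 (24U) in rack 11; 18U remain.
Final racks: [4,28,10] [28] [29,13] [15,16] [37] [36] [38] [21] [38] [37] [24].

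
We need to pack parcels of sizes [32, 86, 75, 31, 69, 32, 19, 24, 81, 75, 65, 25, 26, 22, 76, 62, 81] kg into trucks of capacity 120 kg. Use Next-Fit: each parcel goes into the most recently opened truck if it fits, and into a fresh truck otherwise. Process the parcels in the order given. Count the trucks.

32 kg → truck 1 (remaining 88 kg)
86 kg → truck 1 (remaining 2 kg)
75 kg → truck 2 (remaining 45 kg)
31 kg → truck 2 (remaining 14 kg)
69 kg → truck 3 (remaining 51 kg)
32 kg → truck 3 (remaining 19 kg)
19 kg → truck 3 (remaining 0 kg)
24 kg → truck 4 (remaining 96 kg)
81 kg → truck 4 (remaining 15 kg)
75 kg → truck 5 (remaining 45 kg)
65 kg → truck 6 (remaining 55 kg)
25 kg → truck 6 (remaining 30 kg)
26 kg → truck 6 (remaining 4 kg)
22 kg → truck 7 (remaining 98 kg)
76 kg → truck 7 (remaining 22 kg)
62 kg → truck 8 (remaining 58 kg)
81 kg → truck 9 (remaining 39 kg)
Final trucks: [32,86] [75,31] [69,32,19] [24,81] [75] [65,25,26] [22,76] [62] [81].

9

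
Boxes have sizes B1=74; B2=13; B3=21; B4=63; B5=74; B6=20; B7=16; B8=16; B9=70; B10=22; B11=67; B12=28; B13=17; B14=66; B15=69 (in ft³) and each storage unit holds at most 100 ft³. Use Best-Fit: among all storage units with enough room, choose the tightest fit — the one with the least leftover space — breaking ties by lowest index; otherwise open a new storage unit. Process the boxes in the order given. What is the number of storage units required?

B1 (74 ft³) → storage unit 1 (remaining 26 ft³)
B2 (13 ft³) → storage unit 1 (remaining 13 ft³)
B3 (21 ft³) → storage unit 2 (remaining 79 ft³)
B4 (63 ft³) → storage unit 2 (remaining 16 ft³)
B5 (74 ft³) → storage unit 3 (remaining 26 ft³)
B6 (20 ft³) → storage unit 3 (remaining 6 ft³)
B7 (16 ft³) → storage unit 2 (remaining 0 ft³)
B8 (16 ft³) → storage unit 4 (remaining 84 ft³)
B9 (70 ft³) → storage unit 4 (remaining 14 ft³)
B10 (22 ft³) → storage unit 5 (remaining 78 ft³)
B11 (67 ft³) → storage unit 5 (remaining 11 ft³)
B12 (28 ft³) → storage unit 6 (remaining 72 ft³)
B13 (17 ft³) → storage unit 6 (remaining 55 ft³)
B14 (66 ft³) → storage unit 7 (remaining 34 ft³)
B15 (69 ft³) → storage unit 8 (remaining 31 ft³)

8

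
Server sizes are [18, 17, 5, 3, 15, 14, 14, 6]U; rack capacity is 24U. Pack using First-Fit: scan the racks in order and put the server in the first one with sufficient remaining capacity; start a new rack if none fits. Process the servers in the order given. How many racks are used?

5

18U → rack 1 (remaining 6U)
17U → rack 2 (remaining 7U)
5U → rack 1 (remaining 1U)
3U → rack 2 (remaining 4U)
15U → rack 3 (remaining 9U)
14U → rack 4 (remaining 10U)
14U → rack 5 (remaining 10U)
6U → rack 3 (remaining 3U)
Final racks: [18,5] [17,3] [15,6] [14] [14].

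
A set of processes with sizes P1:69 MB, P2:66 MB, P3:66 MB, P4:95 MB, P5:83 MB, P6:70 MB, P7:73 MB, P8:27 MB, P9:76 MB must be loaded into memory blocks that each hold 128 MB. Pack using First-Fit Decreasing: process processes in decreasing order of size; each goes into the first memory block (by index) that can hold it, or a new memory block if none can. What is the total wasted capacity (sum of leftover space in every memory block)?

Sorted descending: 95, 83, 76, 73, 70, 69, 66, 66, 27.
Put 95 MB in memory block 1; 33 MB remain.
Put 83 MB in memory block 2; 45 MB remain.
Put 76 MB in memory block 3; 52 MB remain.
Put 73 MB in memory block 4; 55 MB remain.
Put 70 MB in memory block 5; 58 MB remain.
Put 69 MB in memory block 6; 59 MB remain.
Put 66 MB in memory block 7; 62 MB remain.
Put 66 MB in memory block 8; 62 MB remain.
Put 27 MB in memory block 1; 6 MB remain.
8 memory blocks × 128 MB = 1024 MB; used 625 MB; unused 399 MB.

399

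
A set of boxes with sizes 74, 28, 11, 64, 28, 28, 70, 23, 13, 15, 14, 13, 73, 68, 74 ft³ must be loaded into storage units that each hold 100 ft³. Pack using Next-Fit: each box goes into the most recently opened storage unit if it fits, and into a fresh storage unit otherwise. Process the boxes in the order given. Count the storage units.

Put 74 ft³ in storage unit 1; 26 ft³ remain.
Put 28 ft³ in storage unit 2; 72 ft³ remain.
Put 11 ft³ in storage unit 2; 61 ft³ remain.
Put 64 ft³ in storage unit 3; 36 ft³ remain.
Put 28 ft³ in storage unit 3; 8 ft³ remain.
Put 28 ft³ in storage unit 4; 72 ft³ remain.
Put 70 ft³ in storage unit 4; 2 ft³ remain.
Put 23 ft³ in storage unit 5; 77 ft³ remain.
Put 13 ft³ in storage unit 5; 64 ft³ remain.
Put 15 ft³ in storage unit 5; 49 ft³ remain.
Put 14 ft³ in storage unit 5; 35 ft³ remain.
Put 13 ft³ in storage unit 5; 22 ft³ remain.
Put 73 ft³ in storage unit 6; 27 ft³ remain.
Put 68 ft³ in storage unit 7; 32 ft³ remain.
Put 74 ft³ in storage unit 8; 26 ft³ remain.
Final storage units: [74] [28,11] [64,28] [28,70] [23,13,15,14,13] [73] [68] [74].

8 storage units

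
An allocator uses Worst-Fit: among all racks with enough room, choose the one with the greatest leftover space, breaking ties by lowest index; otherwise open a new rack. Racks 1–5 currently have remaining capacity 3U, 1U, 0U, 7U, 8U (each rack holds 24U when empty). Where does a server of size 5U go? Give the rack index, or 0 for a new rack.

Racks with room: rack 4 (7U), rack 5 (8U).
Most room is rack 5 with 8U free.

5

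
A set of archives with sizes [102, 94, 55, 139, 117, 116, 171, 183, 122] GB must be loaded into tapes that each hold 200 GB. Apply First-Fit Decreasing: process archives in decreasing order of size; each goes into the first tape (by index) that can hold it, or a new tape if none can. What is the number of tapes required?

7

Sorted descending: 183, 171, 139, 122, 117, 116, 102, 94, 55.
183 GB → tape 1 (remaining 17 GB)
171 GB → tape 2 (remaining 29 GB)
139 GB → tape 3 (remaining 61 GB)
122 GB → tape 4 (remaining 78 GB)
117 GB → tape 5 (remaining 83 GB)
116 GB → tape 6 (remaining 84 GB)
102 GB → tape 7 (remaining 98 GB)
94 GB → tape 7 (remaining 4 GB)
55 GB → tape 3 (remaining 6 GB)
Final tapes: [183] [171] [139,55] [122] [117] [116] [102,94].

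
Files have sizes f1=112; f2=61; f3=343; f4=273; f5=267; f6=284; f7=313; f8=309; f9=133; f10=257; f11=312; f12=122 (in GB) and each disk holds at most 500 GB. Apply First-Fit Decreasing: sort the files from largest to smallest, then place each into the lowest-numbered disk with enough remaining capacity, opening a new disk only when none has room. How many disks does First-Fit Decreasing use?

8

Sorted descending: 343, 313, 312, 309, 284, 273, 267, 257, 133, 122, 112, 61.
Put 343 GB in disk 1; 157 GB remain.
Put 313 GB in disk 2; 187 GB remain.
Put 312 GB in disk 3; 188 GB remain.
Put 309 GB in disk 4; 191 GB remain.
Put 284 GB in disk 5; 216 GB remain.
Put 273 GB in disk 6; 227 GB remain.
Put 267 GB in disk 7; 233 GB remain.
Put 257 GB in disk 8; 243 GB remain.
Put 133 GB in disk 1; 24 GB remain.
Put 122 GB in disk 2; 65 GB remain.
Put 112 GB in disk 3; 76 GB remain.
Put 61 GB in disk 2; 4 GB remain.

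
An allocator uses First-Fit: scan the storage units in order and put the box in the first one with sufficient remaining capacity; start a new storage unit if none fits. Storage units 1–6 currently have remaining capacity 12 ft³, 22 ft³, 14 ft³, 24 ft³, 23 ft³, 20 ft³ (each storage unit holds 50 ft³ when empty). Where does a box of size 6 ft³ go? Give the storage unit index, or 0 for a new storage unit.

1

Storage units with room: storage unit 1 (12 ft³), storage unit 2 (22 ft³), storage unit 3 (14 ft³), storage unit 4 (24 ft³), storage unit 5 (23 ft³), storage unit 6 (20 ft³).
The first with room is storage unit 1.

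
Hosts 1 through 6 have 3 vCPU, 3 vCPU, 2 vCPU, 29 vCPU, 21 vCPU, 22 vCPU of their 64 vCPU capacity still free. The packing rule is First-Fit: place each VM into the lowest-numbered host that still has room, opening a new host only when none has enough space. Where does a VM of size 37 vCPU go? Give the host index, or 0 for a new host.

0

No host has ≥ 37 vCPU free, so a new host is opened.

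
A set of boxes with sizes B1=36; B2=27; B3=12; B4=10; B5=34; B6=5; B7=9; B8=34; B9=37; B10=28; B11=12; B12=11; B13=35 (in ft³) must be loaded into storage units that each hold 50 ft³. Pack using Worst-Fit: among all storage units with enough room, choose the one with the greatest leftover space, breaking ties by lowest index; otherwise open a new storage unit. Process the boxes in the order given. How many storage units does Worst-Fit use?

7

Put B1 (36 ft³) in storage unit 1; 14 ft³ remain.
Put B2 (27 ft³) in storage unit 2; 23 ft³ remain.
Put B3 (12 ft³) in storage unit 2; 11 ft³ remain.
Put B4 (10 ft³) in storage unit 1; 4 ft³ remain.
Put B5 (34 ft³) in storage unit 3; 16 ft³ remain.
Put B6 (5 ft³) in storage unit 3; 11 ft³ remain.
Put B7 (9 ft³) in storage unit 2; 2 ft³ remain.
Put B8 (34 ft³) in storage unit 4; 16 ft³ remain.
Put B9 (37 ft³) in storage unit 5; 13 ft³ remain.
Put B10 (28 ft³) in storage unit 6; 22 ft³ remain.
Put B11 (12 ft³) in storage unit 6; 10 ft³ remain.
Put B12 (11 ft³) in storage unit 4; 5 ft³ remain.
Put B13 (35 ft³) in storage unit 7; 15 ft³ remain.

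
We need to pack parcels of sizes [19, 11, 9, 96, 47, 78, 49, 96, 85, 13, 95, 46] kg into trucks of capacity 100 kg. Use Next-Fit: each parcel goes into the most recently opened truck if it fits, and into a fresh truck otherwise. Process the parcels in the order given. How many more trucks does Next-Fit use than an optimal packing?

Next-Fit: [19,11,9] [96] [47] [78] [49] [96] [85,13] [95] [46] → 9 trucks.
Total size 644 kg; any packing needs at least ⌈644/100⌉ = 7 trucks.
An optimal packing achieves that bound: [96] [96] [95] [85,13] [78,19] [49,47] [46,11,9] → 7 trucks.
Excess: 9 − 7 = 2.

2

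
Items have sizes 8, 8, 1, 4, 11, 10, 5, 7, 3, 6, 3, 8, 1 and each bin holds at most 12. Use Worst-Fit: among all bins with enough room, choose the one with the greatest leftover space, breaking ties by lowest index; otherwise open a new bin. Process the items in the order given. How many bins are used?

7 bins

bin 1: place 8, 4 left
bin 2: place 8, 4 left
bin 1: place 1, 3 left
bin 2: place 4, 0 left
bin 3: place 11, 1 left
bin 4: place 10, 2 left
bin 5: place 5, 7 left
bin 5: place 7, 0 left
bin 1: place 3, 0 left
bin 6: place 6, 6 left
bin 6: place 3, 3 left
bin 7: place 8, 4 left
bin 7: place 1, 3 left
Final bins: [8,1,3] [8,4] [11] [10] [5,7] [6,3] [8,1].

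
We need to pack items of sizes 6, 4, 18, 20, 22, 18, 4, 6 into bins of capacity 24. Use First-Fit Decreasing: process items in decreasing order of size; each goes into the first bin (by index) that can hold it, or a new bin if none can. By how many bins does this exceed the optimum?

First-Fit Decreasing: [22] [20,4] [18,6] [18,6] [4] → 5 bins.
Total size 98; any packing needs at least ⌈98/24⌉ = 5 bins.
So 5 is already optimal.

0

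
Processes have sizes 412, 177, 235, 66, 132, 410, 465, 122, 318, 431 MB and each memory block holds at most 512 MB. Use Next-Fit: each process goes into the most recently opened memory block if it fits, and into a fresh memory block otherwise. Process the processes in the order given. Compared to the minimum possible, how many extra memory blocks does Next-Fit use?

1

Next-Fit: [412] [177,235,66] [132] [410] [465] [122,318] [431] → 7 memory blocks.
Total size 2768 MB; any packing needs at least ⌈2768/512⌉ = 6 memory blocks.
An optimal packing achieves that bound: [465] [431,66] [412] [410] [318,177] [235,132,122] → 6 memory blocks.
Excess: 7 − 6 = 1.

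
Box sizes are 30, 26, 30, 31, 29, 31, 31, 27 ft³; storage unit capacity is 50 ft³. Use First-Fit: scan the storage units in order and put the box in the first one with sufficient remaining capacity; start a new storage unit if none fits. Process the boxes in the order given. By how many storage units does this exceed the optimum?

First-Fit: [30] [26] [30] [31] [29] [31] [31] [27] → 8 storage units.
8 boxes exceed 25 ft³ (half the capacity), and no two of those can share a storage unit, so at least 8 storage units are needed.
So 8 is already optimal.

0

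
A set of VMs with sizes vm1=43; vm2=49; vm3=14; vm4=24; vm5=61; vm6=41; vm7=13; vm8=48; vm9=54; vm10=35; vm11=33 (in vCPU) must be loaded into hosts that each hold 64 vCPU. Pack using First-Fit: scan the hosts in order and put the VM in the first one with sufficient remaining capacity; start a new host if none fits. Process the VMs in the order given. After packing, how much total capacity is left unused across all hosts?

vm1 (43 vCPU) → host 1 (remaining 21 vCPU)
vm2 (49 vCPU) → host 2 (remaining 15 vCPU)
vm3 (14 vCPU) → host 1 (remaining 7 vCPU)
vm4 (24 vCPU) → host 3 (remaining 40 vCPU)
vm5 (61 vCPU) → host 4 (remaining 3 vCPU)
vm6 (41 vCPU) → host 5 (remaining 23 vCPU)
vm7 (13 vCPU) → host 2 (remaining 2 vCPU)
vm8 (48 vCPU) → host 6 (remaining 16 vCPU)
vm9 (54 vCPU) → host 7 (remaining 10 vCPU)
vm10 (35 vCPU) → host 3 (remaining 5 vCPU)
vm11 (33 vCPU) → host 8 (remaining 31 vCPU)
8 hosts × 64 vCPU = 512 vCPU; used 415 vCPU; unused 97 vCPU.

97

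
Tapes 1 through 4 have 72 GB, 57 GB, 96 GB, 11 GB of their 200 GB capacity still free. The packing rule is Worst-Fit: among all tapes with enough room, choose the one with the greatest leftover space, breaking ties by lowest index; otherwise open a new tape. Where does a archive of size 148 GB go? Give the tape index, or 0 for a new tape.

No tape has ≥ 148 GB free, so a new tape is opened.

0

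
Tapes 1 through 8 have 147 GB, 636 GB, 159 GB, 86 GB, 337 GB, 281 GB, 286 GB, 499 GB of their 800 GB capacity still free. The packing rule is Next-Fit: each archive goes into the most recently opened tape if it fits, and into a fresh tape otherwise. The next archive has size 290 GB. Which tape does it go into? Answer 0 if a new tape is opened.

Next-Fit only looks at tape 8, which has 499 GB free.
290 GB fits there.

8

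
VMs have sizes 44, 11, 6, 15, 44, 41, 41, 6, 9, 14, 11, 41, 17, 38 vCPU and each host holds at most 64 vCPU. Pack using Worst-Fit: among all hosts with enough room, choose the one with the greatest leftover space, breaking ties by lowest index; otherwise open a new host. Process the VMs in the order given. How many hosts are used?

44 vCPU → host 1 (remaining 20 vCPU)
11 vCPU → host 1 (remaining 9 vCPU)
6 vCPU → host 1 (remaining 3 vCPU)
15 vCPU → host 2 (remaining 49 vCPU)
44 vCPU → host 2 (remaining 5 vCPU)
41 vCPU → host 3 (remaining 23 vCPU)
41 vCPU → host 4 (remaining 23 vCPU)
6 vCPU → host 3 (remaining 17 vCPU)
9 vCPU → host 4 (remaining 14 vCPU)
14 vCPU → host 3 (remaining 3 vCPU)
11 vCPU → host 4 (remaining 3 vCPU)
41 vCPU → host 5 (remaining 23 vCPU)
17 vCPU → host 5 (remaining 6 vCPU)
38 vCPU → host 6 (remaining 26 vCPU)

6 hosts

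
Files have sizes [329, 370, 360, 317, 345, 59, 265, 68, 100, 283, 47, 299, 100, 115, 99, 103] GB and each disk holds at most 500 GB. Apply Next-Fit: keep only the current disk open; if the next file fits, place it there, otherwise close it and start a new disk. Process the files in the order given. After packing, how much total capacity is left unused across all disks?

1241

329 GB → disk 1 (remaining 171 GB)
370 GB → disk 2 (remaining 130 GB)
360 GB → disk 3 (remaining 140 GB)
317 GB → disk 4 (remaining 183 GB)
345 GB → disk 5 (remaining 155 GB)
59 GB → disk 5 (remaining 96 GB)
265 GB → disk 6 (remaining 235 GB)
68 GB → disk 6 (remaining 167 GB)
100 GB → disk 6 (remaining 67 GB)
283 GB → disk 7 (remaining 217 GB)
47 GB → disk 7 (remaining 170 GB)
299 GB → disk 8 (remaining 201 GB)
100 GB → disk 8 (remaining 101 GB)
115 GB → disk 9 (remaining 385 GB)
99 GB → disk 9 (remaining 286 GB)
103 GB → disk 9 (remaining 183 GB)
9 disks × 500 GB = 4500 GB; used 3259 GB; unused 1241 GB.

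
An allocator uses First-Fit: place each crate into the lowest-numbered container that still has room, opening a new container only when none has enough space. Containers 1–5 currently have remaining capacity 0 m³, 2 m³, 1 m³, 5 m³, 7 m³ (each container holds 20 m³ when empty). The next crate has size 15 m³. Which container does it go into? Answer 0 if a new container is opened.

0

No container has ≥ 15 m³ free, so a new container is opened.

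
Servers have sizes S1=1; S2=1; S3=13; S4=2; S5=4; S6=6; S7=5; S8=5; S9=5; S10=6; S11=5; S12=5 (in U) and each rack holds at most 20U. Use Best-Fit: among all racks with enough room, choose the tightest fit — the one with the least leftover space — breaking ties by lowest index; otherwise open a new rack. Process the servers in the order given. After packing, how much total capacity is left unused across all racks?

S1 (1U) → rack 1 (remaining 19U)
S2 (1U) → rack 1 (remaining 18U)
S3 (13U) → rack 1 (remaining 5U)
S4 (2U) → rack 1 (remaining 3U)
S5 (4U) → rack 2 (remaining 16U)
S6 (6U) → rack 2 (remaining 10U)
S7 (5U) → rack 2 (remaining 5U)
S8 (5U) → rack 2 (remaining 0U)
S9 (5U) → rack 3 (remaining 15U)
S10 (6U) → rack 3 (remaining 9U)
S11 (5U) → rack 3 (remaining 4U)
S12 (5U) → rack 4 (remaining 15U)
4 racks × 20U = 80U; used 58U; unused 22U.

22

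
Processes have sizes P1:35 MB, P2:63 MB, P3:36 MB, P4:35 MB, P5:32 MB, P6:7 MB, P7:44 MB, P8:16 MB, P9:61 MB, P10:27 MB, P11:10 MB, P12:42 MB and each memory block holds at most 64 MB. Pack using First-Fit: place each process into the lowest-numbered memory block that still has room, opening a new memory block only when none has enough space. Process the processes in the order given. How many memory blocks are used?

8 memory blocks

memory block 1: place P1 (35 MB), 29 MB left
memory block 2: place P2 (63 MB), 1 MB left
memory block 3: place P3 (36 MB), 28 MB left
memory block 4: place P4 (35 MB), 29 MB left
memory block 5: place P5 (32 MB), 32 MB left
memory block 1: place P6 (7 MB), 22 MB left
memory block 6: place P7 (44 MB), 20 MB left
memory block 1: place P8 (16 MB), 6 MB left
memory block 7: place P9 (61 MB), 3 MB left
memory block 3: place P10 (27 MB), 1 MB left
memory block 4: place P11 (10 MB), 19 MB left
memory block 8: place P12 (42 MB), 22 MB left
Final memory blocks: [35,7,16] [63] [36,27] [35,10] [32] [44] [61] [42].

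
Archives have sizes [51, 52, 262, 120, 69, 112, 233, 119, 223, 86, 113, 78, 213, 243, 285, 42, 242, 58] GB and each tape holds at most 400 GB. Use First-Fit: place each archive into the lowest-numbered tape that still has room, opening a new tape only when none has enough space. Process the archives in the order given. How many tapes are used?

8

Put 51 GB in tape 1; 349 GB remain.
Put 52 GB in tape 1; 297 GB remain.
Put 262 GB in tape 1; 35 GB remain.
Put 120 GB in tape 2; 280 GB remain.
Put 69 GB in tape 2; 211 GB remain.
Put 112 GB in tape 2; 99 GB remain.
Put 233 GB in tape 3; 167 GB remain.
Put 119 GB in tape 3; 48 GB remain.
Put 223 GB in tape 4; 177 GB remain.
Put 86 GB in tape 2; 13 GB remain.
Put 113 GB in tape 4; 64 GB remain.
Put 78 GB in tape 5; 322 GB remain.
Put 213 GB in tape 5; 109 GB remain.
Put 243 GB in tape 6; 157 GB remain.
Put 285 GB in tape 7; 115 GB remain.
Put 42 GB in tape 3; 6 GB remain.
Put 242 GB in tape 8; 158 GB remain.
Put 58 GB in tape 4; 6 GB remain.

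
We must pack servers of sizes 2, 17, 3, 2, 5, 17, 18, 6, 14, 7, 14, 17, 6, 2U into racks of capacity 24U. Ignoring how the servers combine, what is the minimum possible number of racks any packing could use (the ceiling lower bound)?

Total size = 2 + 17 + 3 + 2 + 5 + 17 + 18 + 6 + 14 + 7 + 14 + 17 + 6 + 2 = 130U.
⌈130 / 24⌉ = 6.

6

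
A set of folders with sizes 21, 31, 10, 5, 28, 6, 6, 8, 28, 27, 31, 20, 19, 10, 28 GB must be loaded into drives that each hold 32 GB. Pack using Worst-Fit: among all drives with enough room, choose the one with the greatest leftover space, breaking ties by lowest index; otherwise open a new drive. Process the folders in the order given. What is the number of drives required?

drive 1: place 21 GB, 11 GB left
drive 2: place 31 GB, 1 GB left
drive 1: place 10 GB, 1 GB left
drive 3: place 5 GB, 27 GB left
drive 4: place 28 GB, 4 GB left
drive 3: place 6 GB, 21 GB left
drive 3: place 6 GB, 15 GB left
drive 3: place 8 GB, 7 GB left
drive 5: place 28 GB, 4 GB left
drive 6: place 27 GB, 5 GB left
drive 7: place 31 GB, 1 GB left
drive 8: place 20 GB, 12 GB left
drive 9: place 19 GB, 13 GB left
drive 9: place 10 GB, 3 GB left
drive 10: place 28 GB, 4 GB left

10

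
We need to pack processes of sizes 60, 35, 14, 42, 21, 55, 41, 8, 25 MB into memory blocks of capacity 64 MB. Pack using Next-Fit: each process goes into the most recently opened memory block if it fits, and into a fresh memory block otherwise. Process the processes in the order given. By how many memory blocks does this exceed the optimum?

1

Next-Fit: [60] [35,14] [42,21] [55] [41,8] [25] → 6 memory blocks.
Total size 301 MB; any packing needs at least ⌈301/64⌉ = 5 memory blocks.
An optimal packing achieves that bound: [60] [55,8] [42,21] [41,14] [35,25] → 5 memory blocks.
Excess: 6 − 5 = 1.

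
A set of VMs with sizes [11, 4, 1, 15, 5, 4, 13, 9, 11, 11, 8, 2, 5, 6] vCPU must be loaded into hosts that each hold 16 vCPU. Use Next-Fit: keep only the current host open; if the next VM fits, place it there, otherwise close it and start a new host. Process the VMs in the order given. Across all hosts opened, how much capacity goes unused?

11 vCPU → host 1 (remaining 5 vCPU)
4 vCPU → host 1 (remaining 1 vCPU)
1 vCPU → host 1 (remaining 0 vCPU)
15 vCPU → host 2 (remaining 1 vCPU)
5 vCPU → host 3 (remaining 11 vCPU)
4 vCPU → host 3 (remaining 7 vCPU)
13 vCPU → host 4 (remaining 3 vCPU)
9 vCPU → host 5 (remaining 7 vCPU)
11 vCPU → host 6 (remaining 5 vCPU)
11 vCPU → host 7 (remaining 5 vCPU)
8 vCPU → host 8 (remaining 8 vCPU)
2 vCPU → host 8 (remaining 6 vCPU)
5 vCPU → host 8 (remaining 1 vCPU)
6 vCPU → host 9 (remaining 10 vCPU)
9 hosts × 16 vCPU = 144 vCPU; used 105 vCPU; unused 39 vCPU.

39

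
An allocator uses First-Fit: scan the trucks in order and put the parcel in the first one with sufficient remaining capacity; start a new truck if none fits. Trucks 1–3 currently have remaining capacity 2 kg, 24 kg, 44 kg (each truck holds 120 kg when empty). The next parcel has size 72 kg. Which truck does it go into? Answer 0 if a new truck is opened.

0

No truck has ≥ 72 kg free, so a new truck is opened.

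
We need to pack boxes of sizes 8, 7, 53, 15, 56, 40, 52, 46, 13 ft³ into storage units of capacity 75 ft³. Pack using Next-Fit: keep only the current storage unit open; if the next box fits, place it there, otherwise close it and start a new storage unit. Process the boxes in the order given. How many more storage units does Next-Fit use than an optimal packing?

0

Next-Fit: [8,7,53] [15,56] [40] [52] [46,13] → 5 storage units.
5 boxes exceed 37.5 ft³ (half the capacity), and no two of those can share a storage unit, so at least 5 storage units are needed.
So 5 is already optimal.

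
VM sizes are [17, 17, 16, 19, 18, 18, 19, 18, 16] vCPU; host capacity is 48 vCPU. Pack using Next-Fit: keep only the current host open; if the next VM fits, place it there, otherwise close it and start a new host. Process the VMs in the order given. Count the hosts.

host 1: place 17 vCPU, 31 vCPU left
host 1: place 17 vCPU, 14 vCPU left
host 2: place 16 vCPU, 32 vCPU left
host 2: place 19 vCPU, 13 vCPU left
host 3: place 18 vCPU, 30 vCPU left
host 3: place 18 vCPU, 12 vCPU left
host 4: place 19 vCPU, 29 vCPU left
host 4: place 18 vCPU, 11 vCPU left
host 5: place 16 vCPU, 32 vCPU left

5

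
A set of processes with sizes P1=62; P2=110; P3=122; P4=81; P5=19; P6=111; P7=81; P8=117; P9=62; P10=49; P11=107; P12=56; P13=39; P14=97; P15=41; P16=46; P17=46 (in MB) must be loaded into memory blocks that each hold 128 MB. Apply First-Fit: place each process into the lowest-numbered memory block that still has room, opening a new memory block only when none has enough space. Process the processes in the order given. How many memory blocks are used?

11

P1 (62 MB) → memory block 1 (remaining 66 MB)
P2 (110 MB) → memory block 2 (remaining 18 MB)
P3 (122 MB) → memory block 3 (remaining 6 MB)
P4 (81 MB) → memory block 4 (remaining 47 MB)
P5 (19 MB) → memory block 1 (remaining 47 MB)
P6 (111 MB) → memory block 5 (remaining 17 MB)
P7 (81 MB) → memory block 6 (remaining 47 MB)
P8 (117 MB) → memory block 7 (remaining 11 MB)
P9 (62 MB) → memory block 8 (remaining 66 MB)
P10 (49 MB) → memory block 8 (remaining 17 MB)
P11 (107 MB) → memory block 9 (remaining 21 MB)
P12 (56 MB) → memory block 10 (remaining 72 MB)
P13 (39 MB) → memory block 1 (remaining 8 MB)
P14 (97 MB) → memory block 11 (remaining 31 MB)
P15 (41 MB) → memory block 4 (remaining 6 MB)
P16 (46 MB) → memory block 6 (remaining 1 MB)
P17 (46 MB) → memory block 10 (remaining 26 MB)
Final memory blocks: [62,19,39] [110] [122] [81,41] [111] [81,46] [117] [62,49] [107] [56,46] [97].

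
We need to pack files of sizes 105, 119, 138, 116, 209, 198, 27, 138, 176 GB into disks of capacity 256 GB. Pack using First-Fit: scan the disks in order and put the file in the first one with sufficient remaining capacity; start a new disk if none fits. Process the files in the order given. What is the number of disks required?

6 disks

Put 105 GB in disk 1; 151 GB remain.
Put 119 GB in disk 1; 32 GB remain.
Put 138 GB in disk 2; 118 GB remain.
Put 116 GB in disk 2; 2 GB remain.
Put 209 GB in disk 3; 47 GB remain.
Put 198 GB in disk 4; 58 GB remain.
Put 27 GB in disk 1; 5 GB remain.
Put 138 GB in disk 5; 118 GB remain.
Put 176 GB in disk 6; 80 GB remain.
Final disks: [105,119,27] [138,116] [209] [198] [138] [176].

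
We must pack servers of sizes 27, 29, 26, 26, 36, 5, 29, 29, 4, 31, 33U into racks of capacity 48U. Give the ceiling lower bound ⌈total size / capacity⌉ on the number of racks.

6

Total size = 27 + 29 + 26 + 26 + 36 + 5 + 29 + 29 + 4 + 31 + 33 = 275U.
⌈275 / 48⌉ = 6.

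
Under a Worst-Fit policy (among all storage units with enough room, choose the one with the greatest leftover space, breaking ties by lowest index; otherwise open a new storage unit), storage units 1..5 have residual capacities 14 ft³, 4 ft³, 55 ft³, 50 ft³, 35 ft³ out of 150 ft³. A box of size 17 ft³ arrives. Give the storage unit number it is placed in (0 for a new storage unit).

3

Storage units with room: storage unit 3 (55 ft³), storage unit 4 (50 ft³), storage unit 5 (35 ft³).
Most room is storage unit 3 with 55 ft³ free.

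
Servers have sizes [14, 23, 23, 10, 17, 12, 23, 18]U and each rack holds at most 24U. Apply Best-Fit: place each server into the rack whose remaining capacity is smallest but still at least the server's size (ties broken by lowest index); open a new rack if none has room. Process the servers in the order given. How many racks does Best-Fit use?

14U → rack 1 (remaining 10U)
23U → rack 2 (remaining 1U)
23U → rack 3 (remaining 1U)
10U → rack 1 (remaining 0U)
17U → rack 4 (remaining 7U)
12U → rack 5 (remaining 12U)
23U → rack 6 (remaining 1U)
18U → rack 7 (remaining 6U)

7 racks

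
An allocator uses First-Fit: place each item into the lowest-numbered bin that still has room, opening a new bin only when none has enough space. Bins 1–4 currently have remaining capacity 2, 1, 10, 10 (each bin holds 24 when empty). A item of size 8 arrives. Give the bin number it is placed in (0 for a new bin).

Bins with room: bin 3 (10), bin 4 (10).
The first with room is bin 3.

3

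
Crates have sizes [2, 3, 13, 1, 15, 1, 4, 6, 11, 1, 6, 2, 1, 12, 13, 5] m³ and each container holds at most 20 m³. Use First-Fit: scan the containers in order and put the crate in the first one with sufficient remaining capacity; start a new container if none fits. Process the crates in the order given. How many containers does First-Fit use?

5 containers

Put 2 m³ in container 1; 18 m³ remain.
Put 3 m³ in container 1; 15 m³ remain.
Put 13 m³ in container 1; 2 m³ remain.
Put 1 m³ in container 1; 1 m³ remain.
Put 15 m³ in container 2; 5 m³ remain.
Put 1 m³ in container 1; 0 m³ remain.
Put 4 m³ in container 2; 1 m³ remain.
Put 6 m³ in container 3; 14 m³ remain.
Put 11 m³ in container 3; 3 m³ remain.
Put 1 m³ in container 2; 0 m³ remain.
Put 6 m³ in container 4; 14 m³ remain.
Put 2 m³ in container 3; 1 m³ remain.
Put 1 m³ in container 3; 0 m³ remain.
Put 12 m³ in container 4; 2 m³ remain.
Put 13 m³ in container 5; 7 m³ remain.
Put 5 m³ in container 5; 2 m³ remain.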